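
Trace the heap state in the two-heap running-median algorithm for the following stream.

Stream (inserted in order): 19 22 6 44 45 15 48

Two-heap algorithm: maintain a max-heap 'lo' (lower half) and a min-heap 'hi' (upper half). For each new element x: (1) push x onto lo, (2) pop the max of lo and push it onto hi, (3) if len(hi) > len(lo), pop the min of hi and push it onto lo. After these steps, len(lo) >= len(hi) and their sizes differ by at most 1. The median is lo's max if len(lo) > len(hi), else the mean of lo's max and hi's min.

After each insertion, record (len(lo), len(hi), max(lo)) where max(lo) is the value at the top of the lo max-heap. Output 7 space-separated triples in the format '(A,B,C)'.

Step 1: insert 19 -> lo=[19] hi=[] -> (len(lo)=1, len(hi)=0, max(lo)=19)
Step 2: insert 22 -> lo=[19] hi=[22] -> (len(lo)=1, len(hi)=1, max(lo)=19)
Step 3: insert 6 -> lo=[6, 19] hi=[22] -> (len(lo)=2, len(hi)=1, max(lo)=19)
Step 4: insert 44 -> lo=[6, 19] hi=[22, 44] -> (len(lo)=2, len(hi)=2, max(lo)=19)
Step 5: insert 45 -> lo=[6, 19, 22] hi=[44, 45] -> (len(lo)=3, len(hi)=2, max(lo)=22)
Step 6: insert 15 -> lo=[6, 15, 19] hi=[22, 44, 45] -> (len(lo)=3, len(hi)=3, max(lo)=19)
Step 7: insert 48 -> lo=[6, 15, 19, 22] hi=[44, 45, 48] -> (len(lo)=4, len(hi)=3, max(lo)=22)

Answer: (1,0,19) (1,1,19) (2,1,19) (2,2,19) (3,2,22) (3,3,19) (4,3,22)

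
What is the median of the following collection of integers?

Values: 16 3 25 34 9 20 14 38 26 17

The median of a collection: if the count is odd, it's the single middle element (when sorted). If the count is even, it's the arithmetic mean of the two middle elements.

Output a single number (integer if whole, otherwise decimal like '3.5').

Answer: 18.5

Derivation:
Step 1: insert 16 -> lo=[16] (size 1, max 16) hi=[] (size 0) -> median=16
Step 2: insert 3 -> lo=[3] (size 1, max 3) hi=[16] (size 1, min 16) -> median=9.5
Step 3: insert 25 -> lo=[3, 16] (size 2, max 16) hi=[25] (size 1, min 25) -> median=16
Step 4: insert 34 -> lo=[3, 16] (size 2, max 16) hi=[25, 34] (size 2, min 25) -> median=20.5
Step 5: insert 9 -> lo=[3, 9, 16] (size 3, max 16) hi=[25, 34] (size 2, min 25) -> median=16
Step 6: insert 20 -> lo=[3, 9, 16] (size 3, max 16) hi=[20, 25, 34] (size 3, min 20) -> median=18
Step 7: insert 14 -> lo=[3, 9, 14, 16] (size 4, max 16) hi=[20, 25, 34] (size 3, min 20) -> median=16
Step 8: insert 38 -> lo=[3, 9, 14, 16] (size 4, max 16) hi=[20, 25, 34, 38] (size 4, min 20) -> median=18
Step 9: insert 26 -> lo=[3, 9, 14, 16, 20] (size 5, max 20) hi=[25, 26, 34, 38] (size 4, min 25) -> median=20
Step 10: insert 17 -> lo=[3, 9, 14, 16, 17] (size 5, max 17) hi=[20, 25, 26, 34, 38] (size 5, min 20) -> median=18.5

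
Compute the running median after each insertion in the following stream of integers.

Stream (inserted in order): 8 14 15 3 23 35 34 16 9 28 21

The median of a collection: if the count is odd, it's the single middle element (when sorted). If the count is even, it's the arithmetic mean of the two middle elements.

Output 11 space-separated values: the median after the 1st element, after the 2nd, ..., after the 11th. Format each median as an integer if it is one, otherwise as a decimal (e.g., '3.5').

Answer: 8 11 14 11 14 14.5 15 15.5 15 15.5 16

Derivation:
Step 1: insert 8 -> lo=[8] (size 1, max 8) hi=[] (size 0) -> median=8
Step 2: insert 14 -> lo=[8] (size 1, max 8) hi=[14] (size 1, min 14) -> median=11
Step 3: insert 15 -> lo=[8, 14] (size 2, max 14) hi=[15] (size 1, min 15) -> median=14
Step 4: insert 3 -> lo=[3, 8] (size 2, max 8) hi=[14, 15] (size 2, min 14) -> median=11
Step 5: insert 23 -> lo=[3, 8, 14] (size 3, max 14) hi=[15, 23] (size 2, min 15) -> median=14
Step 6: insert 35 -> lo=[3, 8, 14] (size 3, max 14) hi=[15, 23, 35] (size 3, min 15) -> median=14.5
Step 7: insert 34 -> lo=[3, 8, 14, 15] (size 4, max 15) hi=[23, 34, 35] (size 3, min 23) -> median=15
Step 8: insert 16 -> lo=[3, 8, 14, 15] (size 4, max 15) hi=[16, 23, 34, 35] (size 4, min 16) -> median=15.5
Step 9: insert 9 -> lo=[3, 8, 9, 14, 15] (size 5, max 15) hi=[16, 23, 34, 35] (size 4, min 16) -> median=15
Step 10: insert 28 -> lo=[3, 8, 9, 14, 15] (size 5, max 15) hi=[16, 23, 28, 34, 35] (size 5, min 16) -> median=15.5
Step 11: insert 21 -> lo=[3, 8, 9, 14, 15, 16] (size 6, max 16) hi=[21, 23, 28, 34, 35] (size 5, min 21) -> median=16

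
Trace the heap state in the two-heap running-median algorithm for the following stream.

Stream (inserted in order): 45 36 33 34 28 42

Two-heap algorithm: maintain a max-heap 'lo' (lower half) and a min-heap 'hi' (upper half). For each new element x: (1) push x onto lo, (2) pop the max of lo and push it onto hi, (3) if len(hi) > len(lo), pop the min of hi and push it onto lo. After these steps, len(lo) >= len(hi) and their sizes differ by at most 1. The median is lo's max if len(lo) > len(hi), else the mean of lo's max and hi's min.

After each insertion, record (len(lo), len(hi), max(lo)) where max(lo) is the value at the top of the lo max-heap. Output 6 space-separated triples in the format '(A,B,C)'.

Answer: (1,0,45) (1,1,36) (2,1,36) (2,2,34) (3,2,34) (3,3,34)

Derivation:
Step 1: insert 45 -> lo=[45] hi=[] -> (len(lo)=1, len(hi)=0, max(lo)=45)
Step 2: insert 36 -> lo=[36] hi=[45] -> (len(lo)=1, len(hi)=1, max(lo)=36)
Step 3: insert 33 -> lo=[33, 36] hi=[45] -> (len(lo)=2, len(hi)=1, max(lo)=36)
Step 4: insert 34 -> lo=[33, 34] hi=[36, 45] -> (len(lo)=2, len(hi)=2, max(lo)=34)
Step 5: insert 28 -> lo=[28, 33, 34] hi=[36, 45] -> (len(lo)=3, len(hi)=2, max(lo)=34)
Step 6: insert 42 -> lo=[28, 33, 34] hi=[36, 42, 45] -> (len(lo)=3, len(hi)=3, max(lo)=34)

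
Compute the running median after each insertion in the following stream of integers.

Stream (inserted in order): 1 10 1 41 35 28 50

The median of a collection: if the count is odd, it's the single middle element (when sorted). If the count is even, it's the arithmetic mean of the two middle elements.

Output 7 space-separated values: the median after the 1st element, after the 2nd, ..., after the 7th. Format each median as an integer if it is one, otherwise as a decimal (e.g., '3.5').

Step 1: insert 1 -> lo=[1] (size 1, max 1) hi=[] (size 0) -> median=1
Step 2: insert 10 -> lo=[1] (size 1, max 1) hi=[10] (size 1, min 10) -> median=5.5
Step 3: insert 1 -> lo=[1, 1] (size 2, max 1) hi=[10] (size 1, min 10) -> median=1
Step 4: insert 41 -> lo=[1, 1] (size 2, max 1) hi=[10, 41] (size 2, min 10) -> median=5.5
Step 5: insert 35 -> lo=[1, 1, 10] (size 3, max 10) hi=[35, 41] (size 2, min 35) -> median=10
Step 6: insert 28 -> lo=[1, 1, 10] (size 3, max 10) hi=[28, 35, 41] (size 3, min 28) -> median=19
Step 7: insert 50 -> lo=[1, 1, 10, 28] (size 4, max 28) hi=[35, 41, 50] (size 3, min 35) -> median=28

Answer: 1 5.5 1 5.5 10 19 28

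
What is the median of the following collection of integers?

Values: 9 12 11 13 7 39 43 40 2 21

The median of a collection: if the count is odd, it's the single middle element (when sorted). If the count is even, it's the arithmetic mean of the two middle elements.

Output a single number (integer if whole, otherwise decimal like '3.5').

Answer: 12.5

Derivation:
Step 1: insert 9 -> lo=[9] (size 1, max 9) hi=[] (size 0) -> median=9
Step 2: insert 12 -> lo=[9] (size 1, max 9) hi=[12] (size 1, min 12) -> median=10.5
Step 3: insert 11 -> lo=[9, 11] (size 2, max 11) hi=[12] (size 1, min 12) -> median=11
Step 4: insert 13 -> lo=[9, 11] (size 2, max 11) hi=[12, 13] (size 2, min 12) -> median=11.5
Step 5: insert 7 -> lo=[7, 9, 11] (size 3, max 11) hi=[12, 13] (size 2, min 12) -> median=11
Step 6: insert 39 -> lo=[7, 9, 11] (size 3, max 11) hi=[12, 13, 39] (size 3, min 12) -> median=11.5
Step 7: insert 43 -> lo=[7, 9, 11, 12] (size 4, max 12) hi=[13, 39, 43] (size 3, min 13) -> median=12
Step 8: insert 40 -> lo=[7, 9, 11, 12] (size 4, max 12) hi=[13, 39, 40, 43] (size 4, min 13) -> median=12.5
Step 9: insert 2 -> lo=[2, 7, 9, 11, 12] (size 5, max 12) hi=[13, 39, 40, 43] (size 4, min 13) -> median=12
Step 10: insert 21 -> lo=[2, 7, 9, 11, 12] (size 5, max 12) hi=[13, 21, 39, 40, 43] (size 5, min 13) -> median=12.5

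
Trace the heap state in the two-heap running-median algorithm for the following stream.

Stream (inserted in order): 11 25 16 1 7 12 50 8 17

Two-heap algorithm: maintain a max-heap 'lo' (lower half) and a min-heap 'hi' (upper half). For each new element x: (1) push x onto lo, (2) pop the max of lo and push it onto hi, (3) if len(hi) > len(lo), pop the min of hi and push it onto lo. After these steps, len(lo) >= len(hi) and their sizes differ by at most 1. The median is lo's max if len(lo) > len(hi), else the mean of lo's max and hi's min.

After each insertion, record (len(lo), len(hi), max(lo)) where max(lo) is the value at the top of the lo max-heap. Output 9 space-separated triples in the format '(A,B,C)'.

Answer: (1,0,11) (1,1,11) (2,1,16) (2,2,11) (3,2,11) (3,3,11) (4,3,12) (4,4,11) (5,4,12)

Derivation:
Step 1: insert 11 -> lo=[11] hi=[] -> (len(lo)=1, len(hi)=0, max(lo)=11)
Step 2: insert 25 -> lo=[11] hi=[25] -> (len(lo)=1, len(hi)=1, max(lo)=11)
Step 3: insert 16 -> lo=[11, 16] hi=[25] -> (len(lo)=2, len(hi)=1, max(lo)=16)
Step 4: insert 1 -> lo=[1, 11] hi=[16, 25] -> (len(lo)=2, len(hi)=2, max(lo)=11)
Step 5: insert 7 -> lo=[1, 7, 11] hi=[16, 25] -> (len(lo)=3, len(hi)=2, max(lo)=11)
Step 6: insert 12 -> lo=[1, 7, 11] hi=[12, 16, 25] -> (len(lo)=3, len(hi)=3, max(lo)=11)
Step 7: insert 50 -> lo=[1, 7, 11, 12] hi=[16, 25, 50] -> (len(lo)=4, len(hi)=3, max(lo)=12)
Step 8: insert 8 -> lo=[1, 7, 8, 11] hi=[12, 16, 25, 50] -> (len(lo)=4, len(hi)=4, max(lo)=11)
Step 9: insert 17 -> lo=[1, 7, 8, 11, 12] hi=[16, 17, 25, 50] -> (len(lo)=5, len(hi)=4, max(lo)=12)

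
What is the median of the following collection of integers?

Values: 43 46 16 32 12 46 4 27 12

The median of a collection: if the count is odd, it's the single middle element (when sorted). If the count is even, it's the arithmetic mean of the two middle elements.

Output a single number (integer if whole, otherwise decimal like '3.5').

Step 1: insert 43 -> lo=[43] (size 1, max 43) hi=[] (size 0) -> median=43
Step 2: insert 46 -> lo=[43] (size 1, max 43) hi=[46] (size 1, min 46) -> median=44.5
Step 3: insert 16 -> lo=[16, 43] (size 2, max 43) hi=[46] (size 1, min 46) -> median=43
Step 4: insert 32 -> lo=[16, 32] (size 2, max 32) hi=[43, 46] (size 2, min 43) -> median=37.5
Step 5: insert 12 -> lo=[12, 16, 32] (size 3, max 32) hi=[43, 46] (size 2, min 43) -> median=32
Step 6: insert 46 -> lo=[12, 16, 32] (size 3, max 32) hi=[43, 46, 46] (size 3, min 43) -> median=37.5
Step 7: insert 4 -> lo=[4, 12, 16, 32] (size 4, max 32) hi=[43, 46, 46] (size 3, min 43) -> median=32
Step 8: insert 27 -> lo=[4, 12, 16, 27] (size 4, max 27) hi=[32, 43, 46, 46] (size 4, min 32) -> median=29.5
Step 9: insert 12 -> lo=[4, 12, 12, 16, 27] (size 5, max 27) hi=[32, 43, 46, 46] (size 4, min 32) -> median=27

Answer: 27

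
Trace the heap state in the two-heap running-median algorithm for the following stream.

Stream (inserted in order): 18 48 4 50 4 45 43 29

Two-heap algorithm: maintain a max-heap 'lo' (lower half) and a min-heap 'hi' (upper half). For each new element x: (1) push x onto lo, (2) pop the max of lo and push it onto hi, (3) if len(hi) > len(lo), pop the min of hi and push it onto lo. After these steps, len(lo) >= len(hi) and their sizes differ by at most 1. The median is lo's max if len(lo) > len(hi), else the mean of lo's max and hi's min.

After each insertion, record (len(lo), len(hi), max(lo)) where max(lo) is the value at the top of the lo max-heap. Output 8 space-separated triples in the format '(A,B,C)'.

Answer: (1,0,18) (1,1,18) (2,1,18) (2,2,18) (3,2,18) (3,3,18) (4,3,43) (4,4,29)

Derivation:
Step 1: insert 18 -> lo=[18] hi=[] -> (len(lo)=1, len(hi)=0, max(lo)=18)
Step 2: insert 48 -> lo=[18] hi=[48] -> (len(lo)=1, len(hi)=1, max(lo)=18)
Step 3: insert 4 -> lo=[4, 18] hi=[48] -> (len(lo)=2, len(hi)=1, max(lo)=18)
Step 4: insert 50 -> lo=[4, 18] hi=[48, 50] -> (len(lo)=2, len(hi)=2, max(lo)=18)
Step 5: insert 4 -> lo=[4, 4, 18] hi=[48, 50] -> (len(lo)=3, len(hi)=2, max(lo)=18)
Step 6: insert 45 -> lo=[4, 4, 18] hi=[45, 48, 50] -> (len(lo)=3, len(hi)=3, max(lo)=18)
Step 7: insert 43 -> lo=[4, 4, 18, 43] hi=[45, 48, 50] -> (len(lo)=4, len(hi)=3, max(lo)=43)
Step 8: insert 29 -> lo=[4, 4, 18, 29] hi=[43, 45, 48, 50] -> (len(lo)=4, len(hi)=4, max(lo)=29)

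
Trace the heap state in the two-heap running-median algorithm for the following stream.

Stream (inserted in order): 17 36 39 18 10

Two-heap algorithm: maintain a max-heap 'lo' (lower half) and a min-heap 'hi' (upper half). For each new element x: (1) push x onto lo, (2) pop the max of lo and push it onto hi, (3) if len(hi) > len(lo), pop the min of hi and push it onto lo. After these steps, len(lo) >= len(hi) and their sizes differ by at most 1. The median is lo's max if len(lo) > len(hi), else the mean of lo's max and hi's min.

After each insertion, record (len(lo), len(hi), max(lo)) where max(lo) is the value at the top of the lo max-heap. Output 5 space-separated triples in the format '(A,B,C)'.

Answer: (1,0,17) (1,1,17) (2,1,36) (2,2,18) (3,2,18)

Derivation:
Step 1: insert 17 -> lo=[17] hi=[] -> (len(lo)=1, len(hi)=0, max(lo)=17)
Step 2: insert 36 -> lo=[17] hi=[36] -> (len(lo)=1, len(hi)=1, max(lo)=17)
Step 3: insert 39 -> lo=[17, 36] hi=[39] -> (len(lo)=2, len(hi)=1, max(lo)=36)
Step 4: insert 18 -> lo=[17, 18] hi=[36, 39] -> (len(lo)=2, len(hi)=2, max(lo)=18)
Step 5: insert 10 -> lo=[10, 17, 18] hi=[36, 39] -> (len(lo)=3, len(hi)=2, max(lo)=18)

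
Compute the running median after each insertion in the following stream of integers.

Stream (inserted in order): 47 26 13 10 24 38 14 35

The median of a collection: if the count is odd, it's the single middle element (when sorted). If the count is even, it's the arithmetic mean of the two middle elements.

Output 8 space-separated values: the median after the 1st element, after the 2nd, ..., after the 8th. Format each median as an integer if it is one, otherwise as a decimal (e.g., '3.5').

Answer: 47 36.5 26 19.5 24 25 24 25

Derivation:
Step 1: insert 47 -> lo=[47] (size 1, max 47) hi=[] (size 0) -> median=47
Step 2: insert 26 -> lo=[26] (size 1, max 26) hi=[47] (size 1, min 47) -> median=36.5
Step 3: insert 13 -> lo=[13, 26] (size 2, max 26) hi=[47] (size 1, min 47) -> median=26
Step 4: insert 10 -> lo=[10, 13] (size 2, max 13) hi=[26, 47] (size 2, min 26) -> median=19.5
Step 5: insert 24 -> lo=[10, 13, 24] (size 3, max 24) hi=[26, 47] (size 2, min 26) -> median=24
Step 6: insert 38 -> lo=[10, 13, 24] (size 3, max 24) hi=[26, 38, 47] (size 3, min 26) -> median=25
Step 7: insert 14 -> lo=[10, 13, 14, 24] (size 4, max 24) hi=[26, 38, 47] (size 3, min 26) -> median=24
Step 8: insert 35 -> lo=[10, 13, 14, 24] (size 4, max 24) hi=[26, 35, 38, 47] (size 4, min 26) -> median=25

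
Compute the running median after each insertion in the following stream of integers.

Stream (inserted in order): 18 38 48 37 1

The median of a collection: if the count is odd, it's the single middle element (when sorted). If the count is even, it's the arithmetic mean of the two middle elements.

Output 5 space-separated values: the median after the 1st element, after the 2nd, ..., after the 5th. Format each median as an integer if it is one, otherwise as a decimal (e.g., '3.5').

Step 1: insert 18 -> lo=[18] (size 1, max 18) hi=[] (size 0) -> median=18
Step 2: insert 38 -> lo=[18] (size 1, max 18) hi=[38] (size 1, min 38) -> median=28
Step 3: insert 48 -> lo=[18, 38] (size 2, max 38) hi=[48] (size 1, min 48) -> median=38
Step 4: insert 37 -> lo=[18, 37] (size 2, max 37) hi=[38, 48] (size 2, min 38) -> median=37.5
Step 5: insert 1 -> lo=[1, 18, 37] (size 3, max 37) hi=[38, 48] (size 2, min 38) -> median=37

Answer: 18 28 38 37.5 37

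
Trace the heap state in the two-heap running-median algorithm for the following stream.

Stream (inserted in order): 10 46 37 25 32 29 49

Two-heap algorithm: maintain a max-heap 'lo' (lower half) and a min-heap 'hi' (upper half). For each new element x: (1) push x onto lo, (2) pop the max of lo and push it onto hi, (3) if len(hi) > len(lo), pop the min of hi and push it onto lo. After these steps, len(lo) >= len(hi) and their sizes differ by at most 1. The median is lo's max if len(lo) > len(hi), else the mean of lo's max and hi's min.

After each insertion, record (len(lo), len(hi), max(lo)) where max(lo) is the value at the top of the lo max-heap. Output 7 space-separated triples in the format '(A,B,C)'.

Answer: (1,0,10) (1,1,10) (2,1,37) (2,2,25) (3,2,32) (3,3,29) (4,3,32)

Derivation:
Step 1: insert 10 -> lo=[10] hi=[] -> (len(lo)=1, len(hi)=0, max(lo)=10)
Step 2: insert 46 -> lo=[10] hi=[46] -> (len(lo)=1, len(hi)=1, max(lo)=10)
Step 3: insert 37 -> lo=[10, 37] hi=[46] -> (len(lo)=2, len(hi)=1, max(lo)=37)
Step 4: insert 25 -> lo=[10, 25] hi=[37, 46] -> (len(lo)=2, len(hi)=2, max(lo)=25)
Step 5: insert 32 -> lo=[10, 25, 32] hi=[37, 46] -> (len(lo)=3, len(hi)=2, max(lo)=32)
Step 6: insert 29 -> lo=[10, 25, 29] hi=[32, 37, 46] -> (len(lo)=3, len(hi)=3, max(lo)=29)
Step 7: insert 49 -> lo=[10, 25, 29, 32] hi=[37, 46, 49] -> (len(lo)=4, len(hi)=3, max(lo)=32)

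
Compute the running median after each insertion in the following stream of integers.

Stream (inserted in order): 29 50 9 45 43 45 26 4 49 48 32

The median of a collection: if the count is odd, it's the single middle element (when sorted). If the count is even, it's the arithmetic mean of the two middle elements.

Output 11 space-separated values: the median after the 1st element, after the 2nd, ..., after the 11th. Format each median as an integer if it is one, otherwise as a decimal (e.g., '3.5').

Answer: 29 39.5 29 37 43 44 43 36 43 44 43

Derivation:
Step 1: insert 29 -> lo=[29] (size 1, max 29) hi=[] (size 0) -> median=29
Step 2: insert 50 -> lo=[29] (size 1, max 29) hi=[50] (size 1, min 50) -> median=39.5
Step 3: insert 9 -> lo=[9, 29] (size 2, max 29) hi=[50] (size 1, min 50) -> median=29
Step 4: insert 45 -> lo=[9, 29] (size 2, max 29) hi=[45, 50] (size 2, min 45) -> median=37
Step 5: insert 43 -> lo=[9, 29, 43] (size 3, max 43) hi=[45, 50] (size 2, min 45) -> median=43
Step 6: insert 45 -> lo=[9, 29, 43] (size 3, max 43) hi=[45, 45, 50] (size 3, min 45) -> median=44
Step 7: insert 26 -> lo=[9, 26, 29, 43] (size 4, max 43) hi=[45, 45, 50] (size 3, min 45) -> median=43
Step 8: insert 4 -> lo=[4, 9, 26, 29] (size 4, max 29) hi=[43, 45, 45, 50] (size 4, min 43) -> median=36
Step 9: insert 49 -> lo=[4, 9, 26, 29, 43] (size 5, max 43) hi=[45, 45, 49, 50] (size 4, min 45) -> median=43
Step 10: insert 48 -> lo=[4, 9, 26, 29, 43] (size 5, max 43) hi=[45, 45, 48, 49, 50] (size 5, min 45) -> median=44
Step 11: insert 32 -> lo=[4, 9, 26, 29, 32, 43] (size 6, max 43) hi=[45, 45, 48, 49, 50] (size 5, min 45) -> median=43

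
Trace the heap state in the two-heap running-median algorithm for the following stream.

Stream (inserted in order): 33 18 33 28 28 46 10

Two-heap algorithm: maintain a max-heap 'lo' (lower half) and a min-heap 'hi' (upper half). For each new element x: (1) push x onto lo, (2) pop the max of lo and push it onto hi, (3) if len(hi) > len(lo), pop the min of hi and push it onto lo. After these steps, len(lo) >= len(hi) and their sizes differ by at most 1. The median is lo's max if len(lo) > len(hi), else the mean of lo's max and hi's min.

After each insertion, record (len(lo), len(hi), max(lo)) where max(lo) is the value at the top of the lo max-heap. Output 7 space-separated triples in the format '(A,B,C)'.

Step 1: insert 33 -> lo=[33] hi=[] -> (len(lo)=1, len(hi)=0, max(lo)=33)
Step 2: insert 18 -> lo=[18] hi=[33] -> (len(lo)=1, len(hi)=1, max(lo)=18)
Step 3: insert 33 -> lo=[18, 33] hi=[33] -> (len(lo)=2, len(hi)=1, max(lo)=33)
Step 4: insert 28 -> lo=[18, 28] hi=[33, 33] -> (len(lo)=2, len(hi)=2, max(lo)=28)
Step 5: insert 28 -> lo=[18, 28, 28] hi=[33, 33] -> (len(lo)=3, len(hi)=2, max(lo)=28)
Step 6: insert 46 -> lo=[18, 28, 28] hi=[33, 33, 46] -> (len(lo)=3, len(hi)=3, max(lo)=28)
Step 7: insert 10 -> lo=[10, 18, 28, 28] hi=[33, 33, 46] -> (len(lo)=4, len(hi)=3, max(lo)=28)

Answer: (1,0,33) (1,1,18) (2,1,33) (2,2,28) (3,2,28) (3,3,28) (4,3,28)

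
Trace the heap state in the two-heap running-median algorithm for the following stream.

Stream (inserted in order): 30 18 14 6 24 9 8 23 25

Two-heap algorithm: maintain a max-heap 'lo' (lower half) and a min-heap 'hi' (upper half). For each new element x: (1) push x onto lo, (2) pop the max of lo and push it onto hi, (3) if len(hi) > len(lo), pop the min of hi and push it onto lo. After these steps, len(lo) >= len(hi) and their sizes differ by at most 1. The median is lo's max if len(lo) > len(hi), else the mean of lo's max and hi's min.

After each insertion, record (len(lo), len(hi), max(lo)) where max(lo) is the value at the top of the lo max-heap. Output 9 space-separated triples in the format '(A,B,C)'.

Answer: (1,0,30) (1,1,18) (2,1,18) (2,2,14) (3,2,18) (3,3,14) (4,3,14) (4,4,14) (5,4,18)

Derivation:
Step 1: insert 30 -> lo=[30] hi=[] -> (len(lo)=1, len(hi)=0, max(lo)=30)
Step 2: insert 18 -> lo=[18] hi=[30] -> (len(lo)=1, len(hi)=1, max(lo)=18)
Step 3: insert 14 -> lo=[14, 18] hi=[30] -> (len(lo)=2, len(hi)=1, max(lo)=18)
Step 4: insert 6 -> lo=[6, 14] hi=[18, 30] -> (len(lo)=2, len(hi)=2, max(lo)=14)
Step 5: insert 24 -> lo=[6, 14, 18] hi=[24, 30] -> (len(lo)=3, len(hi)=2, max(lo)=18)
Step 6: insert 9 -> lo=[6, 9, 14] hi=[18, 24, 30] -> (len(lo)=3, len(hi)=3, max(lo)=14)
Step 7: insert 8 -> lo=[6, 8, 9, 14] hi=[18, 24, 30] -> (len(lo)=4, len(hi)=3, max(lo)=14)
Step 8: insert 23 -> lo=[6, 8, 9, 14] hi=[18, 23, 24, 30] -> (len(lo)=4, len(hi)=4, max(lo)=14)
Step 9: insert 25 -> lo=[6, 8, 9, 14, 18] hi=[23, 24, 25, 30] -> (len(lo)=5, len(hi)=4, max(lo)=18)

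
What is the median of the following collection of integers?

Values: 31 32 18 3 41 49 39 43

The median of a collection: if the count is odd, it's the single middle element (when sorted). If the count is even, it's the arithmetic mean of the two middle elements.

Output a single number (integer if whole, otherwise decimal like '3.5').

Step 1: insert 31 -> lo=[31] (size 1, max 31) hi=[] (size 0) -> median=31
Step 2: insert 32 -> lo=[31] (size 1, max 31) hi=[32] (size 1, min 32) -> median=31.5
Step 3: insert 18 -> lo=[18, 31] (size 2, max 31) hi=[32] (size 1, min 32) -> median=31
Step 4: insert 3 -> lo=[3, 18] (size 2, max 18) hi=[31, 32] (size 2, min 31) -> median=24.5
Step 5: insert 41 -> lo=[3, 18, 31] (size 3, max 31) hi=[32, 41] (size 2, min 32) -> median=31
Step 6: insert 49 -> lo=[3, 18, 31] (size 3, max 31) hi=[32, 41, 49] (size 3, min 32) -> median=31.5
Step 7: insert 39 -> lo=[3, 18, 31, 32] (size 4, max 32) hi=[39, 41, 49] (size 3, min 39) -> median=32
Step 8: insert 43 -> lo=[3, 18, 31, 32] (size 4, max 32) hi=[39, 41, 43, 49] (size 4, min 39) -> median=35.5

Answer: 35.5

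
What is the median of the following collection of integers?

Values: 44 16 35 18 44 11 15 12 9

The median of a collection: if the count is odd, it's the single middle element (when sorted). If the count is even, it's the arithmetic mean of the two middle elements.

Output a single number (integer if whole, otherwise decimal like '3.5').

Step 1: insert 44 -> lo=[44] (size 1, max 44) hi=[] (size 0) -> median=44
Step 2: insert 16 -> lo=[16] (size 1, max 16) hi=[44] (size 1, min 44) -> median=30
Step 3: insert 35 -> lo=[16, 35] (size 2, max 35) hi=[44] (size 1, min 44) -> median=35
Step 4: insert 18 -> lo=[16, 18] (size 2, max 18) hi=[35, 44] (size 2, min 35) -> median=26.5
Step 5: insert 44 -> lo=[16, 18, 35] (size 3, max 35) hi=[44, 44] (size 2, min 44) -> median=35
Step 6: insert 11 -> lo=[11, 16, 18] (size 3, max 18) hi=[35, 44, 44] (size 3, min 35) -> median=26.5
Step 7: insert 15 -> lo=[11, 15, 16, 18] (size 4, max 18) hi=[35, 44, 44] (size 3, min 35) -> median=18
Step 8: insert 12 -> lo=[11, 12, 15, 16] (size 4, max 16) hi=[18, 35, 44, 44] (size 4, min 18) -> median=17
Step 9: insert 9 -> lo=[9, 11, 12, 15, 16] (size 5, max 16) hi=[18, 35, 44, 44] (size 4, min 18) -> median=16

Answer: 16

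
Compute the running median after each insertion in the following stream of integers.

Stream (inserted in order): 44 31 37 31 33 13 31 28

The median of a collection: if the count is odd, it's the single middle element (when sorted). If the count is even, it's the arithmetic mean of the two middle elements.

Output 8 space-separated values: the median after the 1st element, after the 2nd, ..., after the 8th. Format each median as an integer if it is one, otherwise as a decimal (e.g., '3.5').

Answer: 44 37.5 37 34 33 32 31 31

Derivation:
Step 1: insert 44 -> lo=[44] (size 1, max 44) hi=[] (size 0) -> median=44
Step 2: insert 31 -> lo=[31] (size 1, max 31) hi=[44] (size 1, min 44) -> median=37.5
Step 3: insert 37 -> lo=[31, 37] (size 2, max 37) hi=[44] (size 1, min 44) -> median=37
Step 4: insert 31 -> lo=[31, 31] (size 2, max 31) hi=[37, 44] (size 2, min 37) -> median=34
Step 5: insert 33 -> lo=[31, 31, 33] (size 3, max 33) hi=[37, 44] (size 2, min 37) -> median=33
Step 6: insert 13 -> lo=[13, 31, 31] (size 3, max 31) hi=[33, 37, 44] (size 3, min 33) -> median=32
Step 7: insert 31 -> lo=[13, 31, 31, 31] (size 4, max 31) hi=[33, 37, 44] (size 3, min 33) -> median=31
Step 8: insert 28 -> lo=[13, 28, 31, 31] (size 4, max 31) hi=[31, 33, 37, 44] (size 4, min 31) -> median=31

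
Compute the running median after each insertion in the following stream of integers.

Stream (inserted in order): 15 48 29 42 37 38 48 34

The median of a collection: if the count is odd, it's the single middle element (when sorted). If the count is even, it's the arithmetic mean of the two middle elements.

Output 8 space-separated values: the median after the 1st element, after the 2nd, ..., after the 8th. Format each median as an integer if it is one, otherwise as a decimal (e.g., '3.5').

Step 1: insert 15 -> lo=[15] (size 1, max 15) hi=[] (size 0) -> median=15
Step 2: insert 48 -> lo=[15] (size 1, max 15) hi=[48] (size 1, min 48) -> median=31.5
Step 3: insert 29 -> lo=[15, 29] (size 2, max 29) hi=[48] (size 1, min 48) -> median=29
Step 4: insert 42 -> lo=[15, 29] (size 2, max 29) hi=[42, 48] (size 2, min 42) -> median=35.5
Step 5: insert 37 -> lo=[15, 29, 37] (size 3, max 37) hi=[42, 48] (size 2, min 42) -> median=37
Step 6: insert 38 -> lo=[15, 29, 37] (size 3, max 37) hi=[38, 42, 48] (size 3, min 38) -> median=37.5
Step 7: insert 48 -> lo=[15, 29, 37, 38] (size 4, max 38) hi=[42, 48, 48] (size 3, min 42) -> median=38
Step 8: insert 34 -> lo=[15, 29, 34, 37] (size 4, max 37) hi=[38, 42, 48, 48] (size 4, min 38) -> median=37.5

Answer: 15 31.5 29 35.5 37 37.5 38 37.5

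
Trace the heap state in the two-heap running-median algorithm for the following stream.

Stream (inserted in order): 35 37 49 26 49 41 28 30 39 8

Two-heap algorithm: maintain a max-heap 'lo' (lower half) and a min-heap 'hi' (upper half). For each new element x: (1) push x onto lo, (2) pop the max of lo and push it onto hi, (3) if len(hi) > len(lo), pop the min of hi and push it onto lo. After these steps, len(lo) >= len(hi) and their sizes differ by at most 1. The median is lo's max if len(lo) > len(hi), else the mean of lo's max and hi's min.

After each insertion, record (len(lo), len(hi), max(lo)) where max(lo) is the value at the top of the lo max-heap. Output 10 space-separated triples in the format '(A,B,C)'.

Step 1: insert 35 -> lo=[35] hi=[] -> (len(lo)=1, len(hi)=0, max(lo)=35)
Step 2: insert 37 -> lo=[35] hi=[37] -> (len(lo)=1, len(hi)=1, max(lo)=35)
Step 3: insert 49 -> lo=[35, 37] hi=[49] -> (len(lo)=2, len(hi)=1, max(lo)=37)
Step 4: insert 26 -> lo=[26, 35] hi=[37, 49] -> (len(lo)=2, len(hi)=2, max(lo)=35)
Step 5: insert 49 -> lo=[26, 35, 37] hi=[49, 49] -> (len(lo)=3, len(hi)=2, max(lo)=37)
Step 6: insert 41 -> lo=[26, 35, 37] hi=[41, 49, 49] -> (len(lo)=3, len(hi)=3, max(lo)=37)
Step 7: insert 28 -> lo=[26, 28, 35, 37] hi=[41, 49, 49] -> (len(lo)=4, len(hi)=3, max(lo)=37)
Step 8: insert 30 -> lo=[26, 28, 30, 35] hi=[37, 41, 49, 49] -> (len(lo)=4, len(hi)=4, max(lo)=35)
Step 9: insert 39 -> lo=[26, 28, 30, 35, 37] hi=[39, 41, 49, 49] -> (len(lo)=5, len(hi)=4, max(lo)=37)
Step 10: insert 8 -> lo=[8, 26, 28, 30, 35] hi=[37, 39, 41, 49, 49] -> (len(lo)=5, len(hi)=5, max(lo)=35)

Answer: (1,0,35) (1,1,35) (2,1,37) (2,2,35) (3,2,37) (3,3,37) (4,3,37) (4,4,35) (5,4,37) (5,5,35)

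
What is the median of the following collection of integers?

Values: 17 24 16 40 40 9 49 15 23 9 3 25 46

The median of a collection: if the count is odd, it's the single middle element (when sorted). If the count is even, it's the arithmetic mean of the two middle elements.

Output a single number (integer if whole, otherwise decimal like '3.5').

Step 1: insert 17 -> lo=[17] (size 1, max 17) hi=[] (size 0) -> median=17
Step 2: insert 24 -> lo=[17] (size 1, max 17) hi=[24] (size 1, min 24) -> median=20.5
Step 3: insert 16 -> lo=[16, 17] (size 2, max 17) hi=[24] (size 1, min 24) -> median=17
Step 4: insert 40 -> lo=[16, 17] (size 2, max 17) hi=[24, 40] (size 2, min 24) -> median=20.5
Step 5: insert 40 -> lo=[16, 17, 24] (size 3, max 24) hi=[40, 40] (size 2, min 40) -> median=24
Step 6: insert 9 -> lo=[9, 16, 17] (size 3, max 17) hi=[24, 40, 40] (size 3, min 24) -> median=20.5
Step 7: insert 49 -> lo=[9, 16, 17, 24] (size 4, max 24) hi=[40, 40, 49] (size 3, min 40) -> median=24
Step 8: insert 15 -> lo=[9, 15, 16, 17] (size 4, max 17) hi=[24, 40, 40, 49] (size 4, min 24) -> median=20.5
Step 9: insert 23 -> lo=[9, 15, 16, 17, 23] (size 5, max 23) hi=[24, 40, 40, 49] (size 4, min 24) -> median=23
Step 10: insert 9 -> lo=[9, 9, 15, 16, 17] (size 5, max 17) hi=[23, 24, 40, 40, 49] (size 5, min 23) -> median=20
Step 11: insert 3 -> lo=[3, 9, 9, 15, 16, 17] (size 6, max 17) hi=[23, 24, 40, 40, 49] (size 5, min 23) -> median=17
Step 12: insert 25 -> lo=[3, 9, 9, 15, 16, 17] (size 6, max 17) hi=[23, 24, 25, 40, 40, 49] (size 6, min 23) -> median=20
Step 13: insert 46 -> lo=[3, 9, 9, 15, 16, 17, 23] (size 7, max 23) hi=[24, 25, 40, 40, 46, 49] (size 6, min 24) -> median=23

Answer: 23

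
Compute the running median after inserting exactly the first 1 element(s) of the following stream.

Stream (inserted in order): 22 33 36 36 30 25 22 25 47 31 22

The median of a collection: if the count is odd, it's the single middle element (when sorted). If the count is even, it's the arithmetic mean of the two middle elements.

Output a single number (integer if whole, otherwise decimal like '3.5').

Answer: 22

Derivation:
Step 1: insert 22 -> lo=[22] (size 1, max 22) hi=[] (size 0) -> median=22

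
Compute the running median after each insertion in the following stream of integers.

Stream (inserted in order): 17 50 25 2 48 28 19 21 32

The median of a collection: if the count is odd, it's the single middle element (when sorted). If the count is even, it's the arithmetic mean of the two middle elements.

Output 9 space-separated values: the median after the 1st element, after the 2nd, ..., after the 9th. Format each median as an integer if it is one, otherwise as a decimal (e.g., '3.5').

Step 1: insert 17 -> lo=[17] (size 1, max 17) hi=[] (size 0) -> median=17
Step 2: insert 50 -> lo=[17] (size 1, max 17) hi=[50] (size 1, min 50) -> median=33.5
Step 3: insert 25 -> lo=[17, 25] (size 2, max 25) hi=[50] (size 1, min 50) -> median=25
Step 4: insert 2 -> lo=[2, 17] (size 2, max 17) hi=[25, 50] (size 2, min 25) -> median=21
Step 5: insert 48 -> lo=[2, 17, 25] (size 3, max 25) hi=[48, 50] (size 2, min 48) -> median=25
Step 6: insert 28 -> lo=[2, 17, 25] (size 3, max 25) hi=[28, 48, 50] (size 3, min 28) -> median=26.5
Step 7: insert 19 -> lo=[2, 17, 19, 25] (size 4, max 25) hi=[28, 48, 50] (size 3, min 28) -> median=25
Step 8: insert 21 -> lo=[2, 17, 19, 21] (size 4, max 21) hi=[25, 28, 48, 50] (size 4, min 25) -> median=23
Step 9: insert 32 -> lo=[2, 17, 19, 21, 25] (size 5, max 25) hi=[28, 32, 48, 50] (size 4, min 28) -> median=25

Answer: 17 33.5 25 21 25 26.5 25 23 25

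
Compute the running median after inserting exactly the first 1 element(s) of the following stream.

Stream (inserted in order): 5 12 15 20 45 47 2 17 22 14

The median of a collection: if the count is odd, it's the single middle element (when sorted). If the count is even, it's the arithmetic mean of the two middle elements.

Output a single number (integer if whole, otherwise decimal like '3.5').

Answer: 5

Derivation:
Step 1: insert 5 -> lo=[5] (size 1, max 5) hi=[] (size 0) -> median=5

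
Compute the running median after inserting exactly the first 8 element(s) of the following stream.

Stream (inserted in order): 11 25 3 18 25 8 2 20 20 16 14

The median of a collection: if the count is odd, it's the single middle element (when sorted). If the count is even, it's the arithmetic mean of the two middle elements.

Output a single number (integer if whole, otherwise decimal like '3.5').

Answer: 14.5

Derivation:
Step 1: insert 11 -> lo=[11] (size 1, max 11) hi=[] (size 0) -> median=11
Step 2: insert 25 -> lo=[11] (size 1, max 11) hi=[25] (size 1, min 25) -> median=18
Step 3: insert 3 -> lo=[3, 11] (size 2, max 11) hi=[25] (size 1, min 25) -> median=11
Step 4: insert 18 -> lo=[3, 11] (size 2, max 11) hi=[18, 25] (size 2, min 18) -> median=14.5
Step 5: insert 25 -> lo=[3, 11, 18] (size 3, max 18) hi=[25, 25] (size 2, min 25) -> median=18
Step 6: insert 8 -> lo=[3, 8, 11] (size 3, max 11) hi=[18, 25, 25] (size 3, min 18) -> median=14.5
Step 7: insert 2 -> lo=[2, 3, 8, 11] (size 4, max 11) hi=[18, 25, 25] (size 3, min 18) -> median=11
Step 8: insert 20 -> lo=[2, 3, 8, 11] (size 4, max 11) hi=[18, 20, 25, 25] (size 4, min 18) -> median=14.5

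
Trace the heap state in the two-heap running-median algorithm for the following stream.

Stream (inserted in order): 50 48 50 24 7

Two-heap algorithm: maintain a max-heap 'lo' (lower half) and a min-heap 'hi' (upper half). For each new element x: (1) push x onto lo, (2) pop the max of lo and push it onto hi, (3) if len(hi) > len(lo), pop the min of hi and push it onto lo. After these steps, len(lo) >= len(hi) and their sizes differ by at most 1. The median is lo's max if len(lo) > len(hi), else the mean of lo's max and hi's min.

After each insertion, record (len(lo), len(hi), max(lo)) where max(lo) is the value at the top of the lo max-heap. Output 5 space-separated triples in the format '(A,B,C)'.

Answer: (1,0,50) (1,1,48) (2,1,50) (2,2,48) (3,2,48)

Derivation:
Step 1: insert 50 -> lo=[50] hi=[] -> (len(lo)=1, len(hi)=0, max(lo)=50)
Step 2: insert 48 -> lo=[48] hi=[50] -> (len(lo)=1, len(hi)=1, max(lo)=48)
Step 3: insert 50 -> lo=[48, 50] hi=[50] -> (len(lo)=2, len(hi)=1, max(lo)=50)
Step 4: insert 24 -> lo=[24, 48] hi=[50, 50] -> (len(lo)=2, len(hi)=2, max(lo)=48)
Step 5: insert 7 -> lo=[7, 24, 48] hi=[50, 50] -> (len(lo)=3, len(hi)=2, max(lo)=48)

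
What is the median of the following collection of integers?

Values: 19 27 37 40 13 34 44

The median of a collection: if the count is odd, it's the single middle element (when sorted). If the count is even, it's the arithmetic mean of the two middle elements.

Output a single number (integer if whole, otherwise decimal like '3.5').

Answer: 34

Derivation:
Step 1: insert 19 -> lo=[19] (size 1, max 19) hi=[] (size 0) -> median=19
Step 2: insert 27 -> lo=[19] (size 1, max 19) hi=[27] (size 1, min 27) -> median=23
Step 3: insert 37 -> lo=[19, 27] (size 2, max 27) hi=[37] (size 1, min 37) -> median=27
Step 4: insert 40 -> lo=[19, 27] (size 2, max 27) hi=[37, 40] (size 2, min 37) -> median=32
Step 5: insert 13 -> lo=[13, 19, 27] (size 3, max 27) hi=[37, 40] (size 2, min 37) -> median=27
Step 6: insert 34 -> lo=[13, 19, 27] (size 3, max 27) hi=[34, 37, 40] (size 3, min 34) -> median=30.5
Step 7: insert 44 -> lo=[13, 19, 27, 34] (size 4, max 34) hi=[37, 40, 44] (size 3, min 37) -> median=34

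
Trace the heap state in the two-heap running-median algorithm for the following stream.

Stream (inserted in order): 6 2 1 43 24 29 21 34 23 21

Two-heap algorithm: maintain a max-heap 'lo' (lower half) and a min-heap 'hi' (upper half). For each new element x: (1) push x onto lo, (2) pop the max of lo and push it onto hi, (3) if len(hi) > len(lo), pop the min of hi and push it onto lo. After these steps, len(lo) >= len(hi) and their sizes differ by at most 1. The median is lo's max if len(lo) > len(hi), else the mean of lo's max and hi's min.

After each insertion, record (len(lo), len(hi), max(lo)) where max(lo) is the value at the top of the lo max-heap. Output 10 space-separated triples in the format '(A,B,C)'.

Answer: (1,0,6) (1,1,2) (2,1,2) (2,2,2) (3,2,6) (3,3,6) (4,3,21) (4,4,21) (5,4,23) (5,5,21)

Derivation:
Step 1: insert 6 -> lo=[6] hi=[] -> (len(lo)=1, len(hi)=0, max(lo)=6)
Step 2: insert 2 -> lo=[2] hi=[6] -> (len(lo)=1, len(hi)=1, max(lo)=2)
Step 3: insert 1 -> lo=[1, 2] hi=[6] -> (len(lo)=2, len(hi)=1, max(lo)=2)
Step 4: insert 43 -> lo=[1, 2] hi=[6, 43] -> (len(lo)=2, len(hi)=2, max(lo)=2)
Step 5: insert 24 -> lo=[1, 2, 6] hi=[24, 43] -> (len(lo)=3, len(hi)=2, max(lo)=6)
Step 6: insert 29 -> lo=[1, 2, 6] hi=[24, 29, 43] -> (len(lo)=3, len(hi)=3, max(lo)=6)
Step 7: insert 21 -> lo=[1, 2, 6, 21] hi=[24, 29, 43] -> (len(lo)=4, len(hi)=3, max(lo)=21)
Step 8: insert 34 -> lo=[1, 2, 6, 21] hi=[24, 29, 34, 43] -> (len(lo)=4, len(hi)=4, max(lo)=21)
Step 9: insert 23 -> lo=[1, 2, 6, 21, 23] hi=[24, 29, 34, 43] -> (len(lo)=5, len(hi)=4, max(lo)=23)
Step 10: insert 21 -> lo=[1, 2, 6, 21, 21] hi=[23, 24, 29, 34, 43] -> (len(lo)=5, len(hi)=5, max(lo)=21)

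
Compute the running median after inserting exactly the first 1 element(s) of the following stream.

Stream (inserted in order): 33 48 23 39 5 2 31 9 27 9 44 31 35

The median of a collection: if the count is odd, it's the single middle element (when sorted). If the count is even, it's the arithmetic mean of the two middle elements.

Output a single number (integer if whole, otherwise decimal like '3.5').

Answer: 33

Derivation:
Step 1: insert 33 -> lo=[33] (size 1, max 33) hi=[] (size 0) -> median=33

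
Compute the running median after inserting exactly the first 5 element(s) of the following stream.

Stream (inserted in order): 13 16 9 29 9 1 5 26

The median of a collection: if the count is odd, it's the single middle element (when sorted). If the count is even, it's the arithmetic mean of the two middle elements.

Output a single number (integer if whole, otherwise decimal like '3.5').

Step 1: insert 13 -> lo=[13] (size 1, max 13) hi=[] (size 0) -> median=13
Step 2: insert 16 -> lo=[13] (size 1, max 13) hi=[16] (size 1, min 16) -> median=14.5
Step 3: insert 9 -> lo=[9, 13] (size 2, max 13) hi=[16] (size 1, min 16) -> median=13
Step 4: insert 29 -> lo=[9, 13] (size 2, max 13) hi=[16, 29] (size 2, min 16) -> median=14.5
Step 5: insert 9 -> lo=[9, 9, 13] (size 3, max 13) hi=[16, 29] (size 2, min 16) -> median=13

Answer: 13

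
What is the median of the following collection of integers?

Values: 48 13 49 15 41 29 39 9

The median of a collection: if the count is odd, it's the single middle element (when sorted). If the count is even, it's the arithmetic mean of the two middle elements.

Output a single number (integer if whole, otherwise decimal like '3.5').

Step 1: insert 48 -> lo=[48] (size 1, max 48) hi=[] (size 0) -> median=48
Step 2: insert 13 -> lo=[13] (size 1, max 13) hi=[48] (size 1, min 48) -> median=30.5
Step 3: insert 49 -> lo=[13, 48] (size 2, max 48) hi=[49] (size 1, min 49) -> median=48
Step 4: insert 15 -> lo=[13, 15] (size 2, max 15) hi=[48, 49] (size 2, min 48) -> median=31.5
Step 5: insert 41 -> lo=[13, 15, 41] (size 3, max 41) hi=[48, 49] (size 2, min 48) -> median=41
Step 6: insert 29 -> lo=[13, 15, 29] (size 3, max 29) hi=[41, 48, 49] (size 3, min 41) -> median=35
Step 7: insert 39 -> lo=[13, 15, 29, 39] (size 4, max 39) hi=[41, 48, 49] (size 3, min 41) -> median=39
Step 8: insert 9 -> lo=[9, 13, 15, 29] (size 4, max 29) hi=[39, 41, 48, 49] (size 4, min 39) -> median=34

Answer: 34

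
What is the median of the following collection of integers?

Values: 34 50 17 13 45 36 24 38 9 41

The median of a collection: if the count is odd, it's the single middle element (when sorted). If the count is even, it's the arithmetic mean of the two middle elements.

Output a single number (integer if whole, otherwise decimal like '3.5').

Step 1: insert 34 -> lo=[34] (size 1, max 34) hi=[] (size 0) -> median=34
Step 2: insert 50 -> lo=[34] (size 1, max 34) hi=[50] (size 1, min 50) -> median=42
Step 3: insert 17 -> lo=[17, 34] (size 2, max 34) hi=[50] (size 1, min 50) -> median=34
Step 4: insert 13 -> lo=[13, 17] (size 2, max 17) hi=[34, 50] (size 2, min 34) -> median=25.5
Step 5: insert 45 -> lo=[13, 17, 34] (size 3, max 34) hi=[45, 50] (size 2, min 45) -> median=34
Step 6: insert 36 -> lo=[13, 17, 34] (size 3, max 34) hi=[36, 45, 50] (size 3, min 36) -> median=35
Step 7: insert 24 -> lo=[13, 17, 24, 34] (size 4, max 34) hi=[36, 45, 50] (size 3, min 36) -> median=34
Step 8: insert 38 -> lo=[13, 17, 24, 34] (size 4, max 34) hi=[36, 38, 45, 50] (size 4, min 36) -> median=35
Step 9: insert 9 -> lo=[9, 13, 17, 24, 34] (size 5, max 34) hi=[36, 38, 45, 50] (size 4, min 36) -> median=34
Step 10: insert 41 -> lo=[9, 13, 17, 24, 34] (size 5, max 34) hi=[36, 38, 41, 45, 50] (size 5, min 36) -> median=35

Answer: 35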